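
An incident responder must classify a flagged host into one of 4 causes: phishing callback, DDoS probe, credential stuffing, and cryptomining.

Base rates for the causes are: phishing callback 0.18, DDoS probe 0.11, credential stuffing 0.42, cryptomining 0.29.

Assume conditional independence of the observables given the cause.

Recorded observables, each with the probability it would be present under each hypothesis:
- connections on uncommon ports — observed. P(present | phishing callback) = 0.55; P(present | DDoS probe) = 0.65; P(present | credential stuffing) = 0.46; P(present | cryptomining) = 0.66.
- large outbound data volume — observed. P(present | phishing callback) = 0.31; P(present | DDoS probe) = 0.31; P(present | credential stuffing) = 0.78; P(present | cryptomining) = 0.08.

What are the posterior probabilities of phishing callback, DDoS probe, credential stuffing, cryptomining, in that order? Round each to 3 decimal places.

By Bayes' rule with conditional independence, the unnormalized weight for each hypothesis is prior × ∏ likelihoods:
  phishing callback: 0.18 × 0.55 × 0.31 = 0.03069
  DDoS probe: 0.11 × 0.65 × 0.31 = 0.022165
  credential stuffing: 0.42 × 0.46 × 0.78 = 0.1507
  cryptomining: 0.29 × 0.66 × 0.08 = 0.015312
Normalizing constant Z = 0.03069 + 0.022165 + 0.1507 + 0.015312 = 0.21886.
P(phishing callback | evidence) = 0.03069 / 0.21886 ≈ 0.140
P(DDoS probe | evidence) = 0.022165 / 0.21886 ≈ 0.101
P(credential stuffing | evidence) = 0.1507 / 0.21886 ≈ 0.689
P(cryptomining | evidence) = 0.015312 / 0.21886 ≈ 0.070

0.140, 0.101, 0.689, 0.070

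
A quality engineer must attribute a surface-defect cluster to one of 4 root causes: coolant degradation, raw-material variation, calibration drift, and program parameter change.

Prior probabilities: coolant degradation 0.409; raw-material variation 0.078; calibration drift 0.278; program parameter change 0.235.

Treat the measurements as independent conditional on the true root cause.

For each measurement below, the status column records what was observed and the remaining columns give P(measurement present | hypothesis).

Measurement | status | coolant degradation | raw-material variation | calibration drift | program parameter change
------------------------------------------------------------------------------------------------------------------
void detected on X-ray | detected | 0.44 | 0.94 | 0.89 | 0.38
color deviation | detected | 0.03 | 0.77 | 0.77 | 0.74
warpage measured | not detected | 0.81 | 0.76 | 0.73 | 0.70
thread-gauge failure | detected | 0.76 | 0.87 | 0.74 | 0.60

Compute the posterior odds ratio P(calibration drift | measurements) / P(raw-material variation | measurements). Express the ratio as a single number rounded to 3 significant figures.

Posterior odds equal prior odds times the likelihood ratio; only the two competing hypotheses matter (using 1 − P(present | H) for each absent measurement).
  calibration drift: 0.278 × 0.89 × 0.77 × (1 − 0.73) × 0.74 = 0.038065
  raw-material variation: 0.078 × 0.94 × 0.77 × (1 − 0.76) × 0.87 = 0.011788
Odds(calibration drift : raw-material variation) = 0.038065 / 0.011788 ≈ 3.23.

3.23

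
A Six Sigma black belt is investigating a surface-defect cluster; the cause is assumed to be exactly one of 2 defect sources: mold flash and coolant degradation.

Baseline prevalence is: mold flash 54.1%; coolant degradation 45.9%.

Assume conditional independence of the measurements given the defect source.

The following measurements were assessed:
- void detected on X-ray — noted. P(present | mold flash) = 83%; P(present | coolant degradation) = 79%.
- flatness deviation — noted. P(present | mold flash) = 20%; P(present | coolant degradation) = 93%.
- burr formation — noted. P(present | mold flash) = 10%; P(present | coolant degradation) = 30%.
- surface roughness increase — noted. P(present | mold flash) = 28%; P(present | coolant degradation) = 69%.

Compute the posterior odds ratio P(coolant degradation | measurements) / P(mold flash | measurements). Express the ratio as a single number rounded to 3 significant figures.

Posterior odds equal prior odds times the likelihood ratio; only the two competing hypotheses matter.
  coolant degradation: 0.459 × 0.79 × 0.93 × 0.30 × 0.69 = 0.069806
  mold flash: 0.541 × 0.83 × 0.20 × 0.10 × 0.28 = 0.0025146
Posterior odds = 0.069806 / 0.0025146 ≈ 27.8.

27.8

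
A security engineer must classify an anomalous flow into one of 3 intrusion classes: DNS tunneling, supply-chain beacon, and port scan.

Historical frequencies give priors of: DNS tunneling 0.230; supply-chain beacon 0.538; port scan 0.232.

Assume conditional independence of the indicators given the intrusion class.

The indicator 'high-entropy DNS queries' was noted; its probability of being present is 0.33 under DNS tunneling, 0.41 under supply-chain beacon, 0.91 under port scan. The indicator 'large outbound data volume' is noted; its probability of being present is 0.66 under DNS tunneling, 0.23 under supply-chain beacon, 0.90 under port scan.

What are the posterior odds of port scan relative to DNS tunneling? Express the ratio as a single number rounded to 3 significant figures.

Unnormalized posterior weight (prior times the indicator likelihoods) for each of the two hypotheses:
  port scan: 0.232 × 0.91 × 0.90 = 0.19001
  DNS tunneling: 0.230 × 0.33 × 0.66 = 0.050094
Odds(port scan : DNS tunneling) = 0.19001 / 0.050094 ≈ 3.79.

3.79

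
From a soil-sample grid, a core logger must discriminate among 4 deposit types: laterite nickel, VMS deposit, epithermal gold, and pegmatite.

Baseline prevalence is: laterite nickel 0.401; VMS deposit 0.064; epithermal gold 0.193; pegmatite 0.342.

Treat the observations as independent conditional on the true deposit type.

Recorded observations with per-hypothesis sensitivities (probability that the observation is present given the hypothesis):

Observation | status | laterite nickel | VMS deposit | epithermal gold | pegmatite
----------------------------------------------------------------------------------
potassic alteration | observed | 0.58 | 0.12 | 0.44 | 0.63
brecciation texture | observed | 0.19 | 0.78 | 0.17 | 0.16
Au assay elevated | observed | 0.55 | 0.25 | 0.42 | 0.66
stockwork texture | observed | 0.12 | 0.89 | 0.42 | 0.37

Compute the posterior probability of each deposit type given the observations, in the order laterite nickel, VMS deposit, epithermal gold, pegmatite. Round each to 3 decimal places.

0.192, 0.088, 0.167, 0.553

Multiply each prior by the joint likelihood of the evidence pattern:
  laterite nickel: 0.401 × 0.58 × 0.19 × 0.55 × 0.12 = 0.0029166
  VMS deposit: 0.064 × 0.12 × 0.78 × 0.25 × 0.89 = 0.0013329
  epithermal gold: 0.193 × 0.44 × 0.17 × 0.42 × 0.42 = 0.0025466
  pegmatite: 0.342 × 0.63 × 0.16 × 0.66 × 0.37 = 0.0084185
Normalizing constant Z = 0.0029166 + 0.0013329 + 0.0025466 + 0.0084185 = 0.015214.
P(laterite nickel | evidence) = 0.0029166 / 0.015214 ≈ 0.192
P(VMS deposit | evidence) = 0.0013329 / 0.015214 ≈ 0.088
P(epithermal gold | evidence) = 0.0025466 / 0.015214 ≈ 0.167
P(pegmatite | evidence) = 0.0084185 / 0.015214 ≈ 0.553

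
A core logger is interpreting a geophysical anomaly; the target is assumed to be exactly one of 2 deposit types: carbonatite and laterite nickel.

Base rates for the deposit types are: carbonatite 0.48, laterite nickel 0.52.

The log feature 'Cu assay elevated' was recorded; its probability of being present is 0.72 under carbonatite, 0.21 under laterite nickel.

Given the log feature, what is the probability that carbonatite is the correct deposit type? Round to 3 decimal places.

Multiply each prior by the likelihood of the log feature:
  carbonatite: 0.48 × 0.72 = 0.3456
  laterite nickel: 0.52 × 0.21 = 0.1092
Marginal likelihood of the evidence = 0.4548.
P(carbonatite | evidence) = 0.3456 / 0.4548 ≈ 0.760.

0.760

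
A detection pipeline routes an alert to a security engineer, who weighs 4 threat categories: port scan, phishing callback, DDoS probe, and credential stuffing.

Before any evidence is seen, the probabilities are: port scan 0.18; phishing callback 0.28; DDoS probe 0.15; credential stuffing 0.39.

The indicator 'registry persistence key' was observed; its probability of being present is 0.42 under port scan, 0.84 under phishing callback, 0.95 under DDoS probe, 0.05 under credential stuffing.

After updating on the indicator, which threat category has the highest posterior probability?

Multiply each prior by the likelihood of the indicator:
  port scan: 0.18 × 0.42 = 0.0756
  phishing callback: 0.28 × 0.84 = 0.2352
  DDoS probe: 0.15 × 0.95 = 0.1425
  credential stuffing: 0.39 × 0.05 = 0.0195
Normalizing constant Z = 0.0756 + 0.2352 + 0.1425 + 0.0195 = 0.4728.
P(port scan | evidence) ≈ 0.0756 / 0.4728 ≈ 0.160
P(phishing callback | evidence) ≈ 0.2352 / 0.4728 ≈ 0.497
P(DDoS probe | evidence) ≈ 0.1425 / 0.4728 ≈ 0.301
P(credential stuffing | evidence) ≈ 0.0195 / 0.4728 ≈ 0.041
The largest is 0.497, so phishing callback is most probable.

phishing callback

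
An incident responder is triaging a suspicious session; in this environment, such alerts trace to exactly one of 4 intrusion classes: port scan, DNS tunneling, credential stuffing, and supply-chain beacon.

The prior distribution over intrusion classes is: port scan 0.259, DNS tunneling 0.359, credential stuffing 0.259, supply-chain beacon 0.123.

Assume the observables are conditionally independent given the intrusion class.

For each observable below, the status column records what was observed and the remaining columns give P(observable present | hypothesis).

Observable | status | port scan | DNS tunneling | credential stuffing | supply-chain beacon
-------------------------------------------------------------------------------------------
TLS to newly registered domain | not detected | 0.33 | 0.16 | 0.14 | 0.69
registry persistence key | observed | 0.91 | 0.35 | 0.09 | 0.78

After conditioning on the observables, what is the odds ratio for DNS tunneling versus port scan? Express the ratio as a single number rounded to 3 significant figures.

0.668

Unnormalized posterior weight (prior times the observable likelihoods) for each of the two hypotheses (using 1 − P(present | H) for each absent observable):
  DNS tunneling: 0.359 × (1 − 0.16) × 0.35 = 0.10555
  port scan: 0.259 × (1 − 0.33) × 0.91 = 0.15791
Odds(DNS tunneling : port scan) = 0.10555 / 0.15791 ≈ 0.668.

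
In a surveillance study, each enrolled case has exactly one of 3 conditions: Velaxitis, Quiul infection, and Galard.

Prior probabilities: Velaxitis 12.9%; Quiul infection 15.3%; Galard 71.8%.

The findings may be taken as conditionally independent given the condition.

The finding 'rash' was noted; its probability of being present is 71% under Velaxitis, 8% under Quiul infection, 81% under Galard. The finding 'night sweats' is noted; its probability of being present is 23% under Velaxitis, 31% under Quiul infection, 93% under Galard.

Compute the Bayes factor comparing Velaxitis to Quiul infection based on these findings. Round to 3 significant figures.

6.58

Take the product of per-finding likelihoods under each hypothesis, then divide.
  Velaxitis: 0.71 × 0.23 = 0.1633
  Quiul infection: 0.08 × 0.31 = 0.0248
Bayes factor = 0.1633 / 0.0248 ≈ 6.58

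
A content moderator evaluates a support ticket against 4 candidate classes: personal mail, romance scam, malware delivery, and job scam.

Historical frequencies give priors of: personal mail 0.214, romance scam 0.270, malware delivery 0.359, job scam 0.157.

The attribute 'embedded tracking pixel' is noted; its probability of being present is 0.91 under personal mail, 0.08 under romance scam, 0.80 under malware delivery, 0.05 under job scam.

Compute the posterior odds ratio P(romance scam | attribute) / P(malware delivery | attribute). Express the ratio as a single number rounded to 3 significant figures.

0.0752

The normalizing constant cancels in an odds ratio, so compute prior × likelihood for the two hypotheses only:
  romance scam: 0.270 × 0.08 = 0.0216
  malware delivery: 0.359 × 0.80 = 0.2872
Odds(romance scam : malware delivery) = 0.0216 / 0.2872 ≈ 0.0752.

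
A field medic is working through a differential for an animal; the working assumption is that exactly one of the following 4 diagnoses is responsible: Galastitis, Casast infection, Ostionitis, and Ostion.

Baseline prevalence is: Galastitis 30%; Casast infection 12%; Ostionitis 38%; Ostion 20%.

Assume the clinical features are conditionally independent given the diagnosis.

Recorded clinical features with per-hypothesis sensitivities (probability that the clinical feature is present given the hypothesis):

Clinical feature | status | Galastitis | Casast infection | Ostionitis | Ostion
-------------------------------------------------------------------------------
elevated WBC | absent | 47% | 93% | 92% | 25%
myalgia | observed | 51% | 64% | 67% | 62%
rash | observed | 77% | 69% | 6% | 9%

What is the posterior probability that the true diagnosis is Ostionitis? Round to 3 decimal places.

0.016

Multiply each prior by the joint likelihood of the clinical feature pattern (using 1 − P(present | H) for each absent clinical feature):
  Galastitis: 0.30 × (1 − 0.47) × 0.51 × 0.77 = 0.062439
  Casast infection: 0.12 × (1 − 0.93) × 0.64 × 0.69 = 0.0037094
  Ostionitis: 0.38 × (1 − 0.92) × 0.67 × 0.06 = 0.0012221
  Ostion: 0.20 × (1 − 0.25) × 0.62 × 0.09 = 0.00837
Marginal likelihood of the evidence = 0.075741.
P(Ostionitis | evidence) = 0.0012221 / 0.075741 ≈ 0.016.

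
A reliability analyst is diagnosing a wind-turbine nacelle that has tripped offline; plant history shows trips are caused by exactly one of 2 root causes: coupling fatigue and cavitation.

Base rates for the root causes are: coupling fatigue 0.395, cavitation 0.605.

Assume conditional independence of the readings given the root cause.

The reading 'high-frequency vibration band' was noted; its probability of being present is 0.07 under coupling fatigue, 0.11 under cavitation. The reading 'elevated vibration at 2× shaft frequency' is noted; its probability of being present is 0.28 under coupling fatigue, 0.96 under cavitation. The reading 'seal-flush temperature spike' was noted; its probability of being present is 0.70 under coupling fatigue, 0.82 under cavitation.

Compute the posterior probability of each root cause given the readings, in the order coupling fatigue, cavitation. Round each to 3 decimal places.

By Bayes' rule with conditional independence, the unnormalized weight for each hypothesis is prior × ∏ likelihoods:
  coupling fatigue: 0.395 × 0.07 × 0.28 × 0.70 = 0.0054194
  cavitation: 0.605 × 0.11 × 0.96 × 0.82 = 0.052388
Marginal likelihood of the evidence = 0.057808.
P(coupling fatigue | evidence) = 0.0054194 / 0.057808 ≈ 0.094
P(cavitation | evidence) = 0.052388 / 0.057808 ≈ 0.906

0.094, 0.906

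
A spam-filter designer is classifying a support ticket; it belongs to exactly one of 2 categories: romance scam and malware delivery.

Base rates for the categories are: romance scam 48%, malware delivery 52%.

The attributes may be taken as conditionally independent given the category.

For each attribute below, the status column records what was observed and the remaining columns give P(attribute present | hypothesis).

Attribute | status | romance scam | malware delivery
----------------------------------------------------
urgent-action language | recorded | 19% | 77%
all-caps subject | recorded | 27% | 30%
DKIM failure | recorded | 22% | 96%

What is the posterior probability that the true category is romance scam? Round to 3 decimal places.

By Bayes' rule with conditional independence, the unnormalized weight for each hypothesis is prior × ∏ likelihoods:
  romance scam: 0.48 × 0.19 × 0.27 × 0.22 = 0.0054173
  malware delivery: 0.52 × 0.77 × 0.30 × 0.96 = 0.11532
The unnormalized weights sum to 0.12073.
P(romance scam | evidence) = 0.0054173 / 0.12073 ≈ 0.045.

0.045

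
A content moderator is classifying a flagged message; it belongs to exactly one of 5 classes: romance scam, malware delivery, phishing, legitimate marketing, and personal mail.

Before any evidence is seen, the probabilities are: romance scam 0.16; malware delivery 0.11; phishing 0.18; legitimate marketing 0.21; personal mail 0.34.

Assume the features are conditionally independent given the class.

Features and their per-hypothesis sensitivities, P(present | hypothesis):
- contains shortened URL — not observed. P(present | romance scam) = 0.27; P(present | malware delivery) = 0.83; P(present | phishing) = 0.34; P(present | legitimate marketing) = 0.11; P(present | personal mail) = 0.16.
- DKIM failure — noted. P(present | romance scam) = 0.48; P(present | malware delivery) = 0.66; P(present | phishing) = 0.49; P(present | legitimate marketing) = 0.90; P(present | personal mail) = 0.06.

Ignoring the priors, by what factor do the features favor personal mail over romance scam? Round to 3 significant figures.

0.144

Joint likelihood of the feature pattern under each hypothesis (using 1 − P(present | H) for each absent feature):
  personal mail: (1 − 0.16) × 0.06 = 0.0504
  romance scam: (1 − 0.27) × 0.48 = 0.3504
Bayes factor = 0.0504 / 0.3504 ≈ 0.144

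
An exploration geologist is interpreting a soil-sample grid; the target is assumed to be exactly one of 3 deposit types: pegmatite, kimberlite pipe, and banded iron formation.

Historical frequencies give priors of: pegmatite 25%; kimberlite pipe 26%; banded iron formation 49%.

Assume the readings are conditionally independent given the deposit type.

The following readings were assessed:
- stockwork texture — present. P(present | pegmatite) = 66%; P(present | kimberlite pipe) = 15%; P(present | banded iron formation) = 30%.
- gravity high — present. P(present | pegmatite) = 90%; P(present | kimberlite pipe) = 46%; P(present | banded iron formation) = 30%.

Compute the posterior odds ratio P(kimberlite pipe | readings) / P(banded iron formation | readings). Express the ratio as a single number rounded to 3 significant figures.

0.407

Unnormalized posterior weight (prior times the reading likelihoods) for each of the two hypotheses:
  kimberlite pipe: 0.26 × 0.15 × 0.46 = 0.01794
  banded iron formation: 0.49 × 0.30 × 0.30 = 0.0441
Odds(kimberlite pipe : banded iron formation) = 0.01794 / 0.0441 ≈ 0.407.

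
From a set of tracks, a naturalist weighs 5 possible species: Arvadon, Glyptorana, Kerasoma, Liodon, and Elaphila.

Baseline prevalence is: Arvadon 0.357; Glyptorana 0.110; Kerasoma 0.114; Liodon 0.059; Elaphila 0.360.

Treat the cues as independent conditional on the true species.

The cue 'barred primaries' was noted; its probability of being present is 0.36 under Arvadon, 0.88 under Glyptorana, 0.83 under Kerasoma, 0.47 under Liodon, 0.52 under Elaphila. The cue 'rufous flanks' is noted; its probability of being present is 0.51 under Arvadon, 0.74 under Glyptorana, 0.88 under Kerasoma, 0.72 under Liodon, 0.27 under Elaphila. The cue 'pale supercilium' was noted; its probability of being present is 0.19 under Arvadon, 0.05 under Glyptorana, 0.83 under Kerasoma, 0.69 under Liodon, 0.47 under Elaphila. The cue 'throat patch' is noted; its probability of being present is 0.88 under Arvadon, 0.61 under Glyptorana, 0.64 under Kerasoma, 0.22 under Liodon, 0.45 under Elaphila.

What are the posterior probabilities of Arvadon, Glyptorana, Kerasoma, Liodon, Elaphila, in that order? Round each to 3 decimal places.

Multiply each prior by the joint likelihood of the cue pattern:
  Arvadon: 0.357 × 0.36 × 0.51 × 0.19 × 0.88 = 0.010959
  Glyptorana: 0.110 × 0.88 × 0.74 × 0.05 × 0.61 = 0.0021848
  Kerasoma: 0.114 × 0.83 × 0.88 × 0.83 × 0.64 = 0.044231
  Liodon: 0.059 × 0.47 × 0.72 × 0.69 × 0.22 = 0.0030308
  Elaphila: 0.360 × 0.52 × 0.27 × 0.47 × 0.45 = 0.01069
The unnormalized weights sum to 0.071095.
P(Arvadon | evidence) = 0.010959 / 0.071095 ≈ 0.154
P(Glyptorana | evidence) = 0.0021848 / 0.071095 ≈ 0.031
P(Kerasoma | evidence) = 0.044231 / 0.071095 ≈ 0.622
P(Liodon | evidence) = 0.0030308 / 0.071095 ≈ 0.043
P(Elaphila | evidence) = 0.01069 / 0.071095 ≈ 0.150

0.154, 0.031, 0.622, 0.043, 0.150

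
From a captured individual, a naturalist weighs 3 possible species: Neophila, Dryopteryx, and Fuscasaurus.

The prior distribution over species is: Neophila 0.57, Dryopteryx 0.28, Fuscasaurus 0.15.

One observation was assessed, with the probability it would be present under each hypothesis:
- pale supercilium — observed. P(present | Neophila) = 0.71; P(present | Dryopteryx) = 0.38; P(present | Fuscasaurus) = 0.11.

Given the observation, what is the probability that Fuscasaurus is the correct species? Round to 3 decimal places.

0.031

For each hypothesis, the unnormalized posterior weight is prior × likelihood:
  Neophila: 0.57 × 0.71 = 0.4047
  Dryopteryx: 0.28 × 0.38 = 0.1064
  Fuscasaurus: 0.15 × 0.11 = 0.0165
Marginal likelihood of the evidence = 0.5276.
P(Fuscasaurus | evidence) = 0.0165 / 0.5276 ≈ 0.031.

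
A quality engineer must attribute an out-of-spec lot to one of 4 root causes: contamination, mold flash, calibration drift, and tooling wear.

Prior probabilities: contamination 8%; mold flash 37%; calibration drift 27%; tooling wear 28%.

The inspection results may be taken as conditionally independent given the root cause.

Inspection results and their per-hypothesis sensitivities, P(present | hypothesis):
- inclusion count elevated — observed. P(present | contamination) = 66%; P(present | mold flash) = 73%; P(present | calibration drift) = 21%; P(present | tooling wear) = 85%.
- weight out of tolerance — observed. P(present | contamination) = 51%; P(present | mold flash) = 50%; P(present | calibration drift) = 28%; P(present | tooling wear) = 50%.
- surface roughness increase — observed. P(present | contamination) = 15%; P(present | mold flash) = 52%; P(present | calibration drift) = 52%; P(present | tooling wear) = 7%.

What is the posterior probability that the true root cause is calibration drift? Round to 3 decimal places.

0.091

By Bayes' rule with conditional independence, the unnormalized weight for each hypothesis is prior × ∏ likelihoods:
  contamination: 0.08 × 0.66 × 0.51 × 0.15 = 0.0040392
  mold flash: 0.37 × 0.73 × 0.50 × 0.52 = 0.070226
  calibration drift: 0.27 × 0.21 × 0.28 × 0.52 = 0.0082555
  tooling wear: 0.28 × 0.85 × 0.50 × 0.07 = 0.00833
Normalizing constant Z = 0.0040392 + 0.070226 + 0.0082555 + 0.00833 = 0.090851.
P(calibration drift | evidence) = 0.0082555 / 0.090851 ≈ 0.091.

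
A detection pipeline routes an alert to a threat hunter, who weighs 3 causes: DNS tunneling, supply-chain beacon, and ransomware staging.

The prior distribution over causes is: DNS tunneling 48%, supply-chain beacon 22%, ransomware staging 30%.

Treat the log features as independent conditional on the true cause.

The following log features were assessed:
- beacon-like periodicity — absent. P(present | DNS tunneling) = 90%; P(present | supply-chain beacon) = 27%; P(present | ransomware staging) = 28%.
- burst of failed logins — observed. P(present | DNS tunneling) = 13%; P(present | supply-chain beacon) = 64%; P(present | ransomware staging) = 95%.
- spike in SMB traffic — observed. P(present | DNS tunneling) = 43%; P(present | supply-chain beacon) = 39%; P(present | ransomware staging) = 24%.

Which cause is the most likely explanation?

ransomware staging

By Bayes' rule with conditional independence, the unnormalized weight for each hypothesis is prior × ∏ likelihoods (using 1 − P(present | H) for each absent log feature):
  DNS tunneling: 0.48 × (1 − 0.90) × 0.13 × 0.43 = 0.0026832
  supply-chain beacon: 0.22 × (1 − 0.27) × 0.64 × 0.39 = 0.040086
  ransomware staging: 0.30 × (1 − 0.28) × 0.95 × 0.24 = 0.049248
The unnormalized weights sum to 0.092017.
P(DNS tunneling | evidence) ≈ 0.0026832 / 0.092017 ≈ 0.029
P(supply-chain beacon | evidence) ≈ 0.040086 / 0.092017 ≈ 0.436
P(ransomware staging | evidence) ≈ 0.049248 / 0.092017 ≈ 0.535
The largest is 0.535, so ransomware staging is most probable.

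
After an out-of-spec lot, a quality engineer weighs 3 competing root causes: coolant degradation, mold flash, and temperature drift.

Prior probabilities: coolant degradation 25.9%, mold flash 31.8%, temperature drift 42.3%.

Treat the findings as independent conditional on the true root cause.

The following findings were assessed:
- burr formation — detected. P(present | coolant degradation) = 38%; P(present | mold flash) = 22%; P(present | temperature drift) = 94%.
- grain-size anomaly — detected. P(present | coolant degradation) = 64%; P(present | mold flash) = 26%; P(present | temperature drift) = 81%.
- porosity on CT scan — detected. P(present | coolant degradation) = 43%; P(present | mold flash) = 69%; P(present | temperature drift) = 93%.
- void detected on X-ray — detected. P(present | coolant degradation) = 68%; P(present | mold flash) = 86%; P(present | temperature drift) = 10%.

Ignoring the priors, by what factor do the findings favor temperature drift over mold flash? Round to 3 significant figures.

2.09

Joint likelihood of the evidence pattern under each hypothesis:
  temperature drift: 0.94 × 0.81 × 0.93 × 0.10 = 0.07081
  mold flash: 0.22 × 0.26 × 0.69 × 0.86 = 0.033942
Bayes factor = 0.07081 / 0.033942 ≈ 2.09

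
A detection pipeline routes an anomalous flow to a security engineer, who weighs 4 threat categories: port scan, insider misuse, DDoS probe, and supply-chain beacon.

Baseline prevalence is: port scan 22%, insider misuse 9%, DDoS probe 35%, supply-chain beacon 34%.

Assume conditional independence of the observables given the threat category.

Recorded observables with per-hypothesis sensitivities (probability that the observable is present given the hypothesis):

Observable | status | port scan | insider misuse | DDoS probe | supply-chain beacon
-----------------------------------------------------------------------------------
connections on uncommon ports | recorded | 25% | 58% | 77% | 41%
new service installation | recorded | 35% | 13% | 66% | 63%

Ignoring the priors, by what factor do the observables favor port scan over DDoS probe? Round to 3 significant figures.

0.172

Take the product of per-observable likelihoods under each hypothesis, then divide.
  port scan: 0.25 × 0.35 = 0.0875
  DDoS probe: 0.77 × 0.66 = 0.5082
Bayes factor = 0.0875 / 0.5082 ≈ 0.172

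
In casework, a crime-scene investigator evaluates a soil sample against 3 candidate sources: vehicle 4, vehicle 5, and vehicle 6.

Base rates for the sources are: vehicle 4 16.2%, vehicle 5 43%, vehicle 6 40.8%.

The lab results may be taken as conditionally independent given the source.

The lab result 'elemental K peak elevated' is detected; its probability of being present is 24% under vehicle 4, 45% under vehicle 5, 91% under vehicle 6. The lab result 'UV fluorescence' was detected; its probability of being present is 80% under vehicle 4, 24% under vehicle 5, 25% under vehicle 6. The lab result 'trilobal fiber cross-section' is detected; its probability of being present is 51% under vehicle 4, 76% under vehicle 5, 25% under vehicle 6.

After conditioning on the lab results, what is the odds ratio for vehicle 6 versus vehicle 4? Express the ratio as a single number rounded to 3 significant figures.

Posterior odds equal prior odds times the likelihood ratio; only the two competing hypotheses matter.
  vehicle 6: 0.408 × 0.91 × 0.25 × 0.25 = 0.023205
  vehicle 4: 0.162 × 0.24 × 0.80 × 0.51 = 0.015863
Posterior odds = 0.023205 / 0.015863 ≈ 1.46.

1.46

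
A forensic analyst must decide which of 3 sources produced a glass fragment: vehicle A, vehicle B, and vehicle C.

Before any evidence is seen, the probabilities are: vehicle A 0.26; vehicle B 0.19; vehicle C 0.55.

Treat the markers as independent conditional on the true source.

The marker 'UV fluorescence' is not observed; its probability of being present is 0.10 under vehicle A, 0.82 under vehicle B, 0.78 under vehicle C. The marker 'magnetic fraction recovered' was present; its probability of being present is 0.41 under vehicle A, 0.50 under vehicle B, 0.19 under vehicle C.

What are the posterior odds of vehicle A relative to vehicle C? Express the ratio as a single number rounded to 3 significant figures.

4.17

The normalizing constant cancels in an odds ratio, so compute prior × likelihood for the two hypotheses only (using 1 − P(present | H) for each absent marker):
  vehicle A: 0.26 × (1 − 0.10) × 0.41 = 0.09594
  vehicle C: 0.55 × (1 − 0.78) × 0.19 = 0.02299
Odds(vehicle A : vehicle C) = 0.09594 / 0.02299 ≈ 4.17.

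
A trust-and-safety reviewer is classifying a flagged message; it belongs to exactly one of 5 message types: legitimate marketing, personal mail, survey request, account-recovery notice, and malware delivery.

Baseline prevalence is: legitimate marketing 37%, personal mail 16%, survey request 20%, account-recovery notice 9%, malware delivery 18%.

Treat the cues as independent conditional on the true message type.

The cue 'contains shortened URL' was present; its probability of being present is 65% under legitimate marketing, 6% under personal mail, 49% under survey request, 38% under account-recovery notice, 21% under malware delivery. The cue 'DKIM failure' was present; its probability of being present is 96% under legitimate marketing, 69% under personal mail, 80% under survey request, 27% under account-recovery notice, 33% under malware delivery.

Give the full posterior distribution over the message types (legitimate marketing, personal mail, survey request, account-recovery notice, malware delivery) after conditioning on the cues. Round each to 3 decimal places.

0.684, 0.020, 0.232, 0.027, 0.037

By Bayes' rule with conditional independence, the unnormalized weight for each hypothesis is prior × ∏ likelihoods:
  legitimate marketing: 0.37 × 0.65 × 0.96 = 0.23088
  personal mail: 0.16 × 0.06 × 0.69 = 0.006624
  survey request: 0.20 × 0.49 × 0.80 = 0.0784
  account-recovery notice: 0.09 × 0.38 × 0.27 = 0.009234
  malware delivery: 0.18 × 0.21 × 0.33 = 0.012474
The unnormalized weights sum to 0.33761.
P(legitimate marketing | evidence) = 0.23088 / 0.33761 ≈ 0.684
P(personal mail | evidence) = 0.006624 / 0.33761 ≈ 0.020
P(survey request | evidence) = 0.0784 / 0.33761 ≈ 0.232
P(account-recovery notice | evidence) = 0.009234 / 0.33761 ≈ 0.027
P(malware delivery | evidence) = 0.012474 / 0.33761 ≈ 0.037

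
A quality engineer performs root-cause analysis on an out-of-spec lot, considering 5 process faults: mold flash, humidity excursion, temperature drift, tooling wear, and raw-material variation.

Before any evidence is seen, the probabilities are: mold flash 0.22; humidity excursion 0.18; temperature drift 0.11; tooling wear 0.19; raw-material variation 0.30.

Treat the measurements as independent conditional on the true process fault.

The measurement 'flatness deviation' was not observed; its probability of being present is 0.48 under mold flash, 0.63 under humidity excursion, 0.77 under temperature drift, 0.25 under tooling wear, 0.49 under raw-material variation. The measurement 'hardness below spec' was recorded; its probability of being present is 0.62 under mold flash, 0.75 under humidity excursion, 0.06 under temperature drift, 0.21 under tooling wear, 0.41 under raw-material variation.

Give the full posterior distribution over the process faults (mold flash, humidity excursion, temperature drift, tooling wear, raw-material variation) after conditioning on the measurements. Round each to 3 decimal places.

0.330, 0.232, 0.007, 0.139, 0.292

For each hypothesis, the unnormalized posterior weight is prior × product of the measurement likelihoods (using 1 − P(present | H) for each absent measurement):
  mold flash: 0.22 × (1 − 0.48) × 0.62 = 0.070928
  humidity excursion: 0.18 × (1 − 0.63) × 0.75 = 0.04995
  temperature drift: 0.11 × (1 − 0.77) × 0.06 = 0.001518
  tooling wear: 0.19 × (1 − 0.25) × 0.21 = 0.029925
  raw-material variation: 0.30 × (1 − 0.49) × 0.41 = 0.06273
Marginal likelihood of the evidence = 0.21505.
P(mold flash | evidence) = 0.070928 / 0.21505 ≈ 0.330
P(humidity excursion | evidence) = 0.04995 / 0.21505 ≈ 0.232
P(temperature drift | evidence) = 0.001518 / 0.21505 ≈ 0.007
P(tooling wear | evidence) = 0.029925 / 0.21505 ≈ 0.139
P(raw-material variation | evidence) = 0.06273 / 0.21505 ≈ 0.292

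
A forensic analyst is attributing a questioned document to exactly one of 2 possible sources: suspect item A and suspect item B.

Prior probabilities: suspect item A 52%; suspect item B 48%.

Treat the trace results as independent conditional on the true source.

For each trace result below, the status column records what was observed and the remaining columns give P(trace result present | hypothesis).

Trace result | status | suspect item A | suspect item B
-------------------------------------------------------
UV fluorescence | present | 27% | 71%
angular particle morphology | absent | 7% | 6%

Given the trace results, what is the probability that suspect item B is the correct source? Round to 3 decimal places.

For each hypothesis, the unnormalized posterior weight is prior × product of the trace result likelihoods (using 1 − P(present | H) for each absent trace result):
  suspect item A: 0.52 × 0.27 × (1 − 0.07) = 0.13057
  suspect item B: 0.48 × 0.71 × (1 − 0.06) = 0.32035
The unnormalized weights sum to 0.45092.
P(suspect item B | evidence) = 0.32035 / 0.45092 ≈ 0.710.

0.710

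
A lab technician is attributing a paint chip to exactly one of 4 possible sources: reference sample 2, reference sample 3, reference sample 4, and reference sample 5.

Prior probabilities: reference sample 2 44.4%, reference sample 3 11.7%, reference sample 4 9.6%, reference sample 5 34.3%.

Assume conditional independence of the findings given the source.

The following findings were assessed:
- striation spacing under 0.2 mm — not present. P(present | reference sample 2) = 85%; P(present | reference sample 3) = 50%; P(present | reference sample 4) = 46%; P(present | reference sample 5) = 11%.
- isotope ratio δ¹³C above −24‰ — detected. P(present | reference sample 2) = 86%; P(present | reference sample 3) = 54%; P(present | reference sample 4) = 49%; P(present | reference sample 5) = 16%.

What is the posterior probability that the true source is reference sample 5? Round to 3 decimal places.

0.299

For each hypothesis, the unnormalized posterior weight is prior × product of the finding likelihoods (using 1 − P(present | H) for each absent finding):
  reference sample 2: 0.444 × (1 − 0.85) × 0.86 = 0.057276
  reference sample 3: 0.117 × (1 − 0.50) × 0.54 = 0.03159
  reference sample 4: 0.096 × (1 − 0.46) × 0.49 = 0.025402
  reference sample 5: 0.343 × (1 − 0.11) × 0.16 = 0.048843
Normalizing constant Z = 0.057276 + 0.03159 + 0.025402 + 0.048843 = 0.16311.
P(reference sample 5 | evidence) = 0.048843 / 0.16311 ≈ 0.299.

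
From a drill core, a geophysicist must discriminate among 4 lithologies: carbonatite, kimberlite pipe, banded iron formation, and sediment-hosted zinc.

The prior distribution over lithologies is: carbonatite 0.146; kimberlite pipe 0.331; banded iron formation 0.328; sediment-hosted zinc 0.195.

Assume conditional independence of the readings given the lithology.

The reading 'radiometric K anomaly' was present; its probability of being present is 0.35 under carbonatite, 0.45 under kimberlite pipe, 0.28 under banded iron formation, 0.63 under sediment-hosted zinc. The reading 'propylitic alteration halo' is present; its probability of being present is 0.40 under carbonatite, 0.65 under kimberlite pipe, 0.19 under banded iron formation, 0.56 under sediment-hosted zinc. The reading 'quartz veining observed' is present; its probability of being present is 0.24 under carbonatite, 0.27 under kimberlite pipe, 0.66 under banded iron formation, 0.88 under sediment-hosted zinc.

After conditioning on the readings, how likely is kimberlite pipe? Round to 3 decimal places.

By Bayes' rule with conditional independence, the unnormalized weight for each hypothesis is prior × ∏ likelihoods:
  carbonatite: 0.146 × 0.35 × 0.40 × 0.24 = 0.0049056
  kimberlite pipe: 0.331 × 0.45 × 0.65 × 0.27 = 0.026141
  banded iron formation: 0.328 × 0.28 × 0.19 × 0.66 = 0.011517
  sediment-hosted zinc: 0.195 × 0.63 × 0.56 × 0.88 = 0.06054
The unnormalized weights sum to 0.1031.
P(kimberlite pipe | evidence) = 0.026141 / 0.1031 ≈ 0.254.

0.254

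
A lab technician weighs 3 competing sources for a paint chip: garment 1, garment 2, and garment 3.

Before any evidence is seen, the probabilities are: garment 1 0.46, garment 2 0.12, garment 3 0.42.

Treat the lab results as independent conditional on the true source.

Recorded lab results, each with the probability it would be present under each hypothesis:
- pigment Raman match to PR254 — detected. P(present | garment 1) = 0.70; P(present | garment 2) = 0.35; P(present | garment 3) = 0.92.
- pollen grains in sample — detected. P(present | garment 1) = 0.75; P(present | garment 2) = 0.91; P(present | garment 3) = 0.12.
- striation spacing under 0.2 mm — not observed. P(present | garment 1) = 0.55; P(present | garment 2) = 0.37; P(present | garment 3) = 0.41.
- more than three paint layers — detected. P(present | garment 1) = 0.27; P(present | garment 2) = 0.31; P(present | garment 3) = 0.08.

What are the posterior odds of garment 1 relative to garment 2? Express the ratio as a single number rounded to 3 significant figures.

Posterior odds equal prior odds times the likelihood ratio; only the two competing hypotheses matter (using 1 − P(present | H) for each absent lab result).
  garment 1: 0.46 × 0.70 × 0.75 × (1 − 0.55) × 0.27 = 0.029342
  garment 2: 0.12 × 0.35 × 0.91 × (1 − 0.37) × 0.31 = 0.0074644
Posterior odds = 0.029342 / 0.0074644 ≈ 3.93.

3.93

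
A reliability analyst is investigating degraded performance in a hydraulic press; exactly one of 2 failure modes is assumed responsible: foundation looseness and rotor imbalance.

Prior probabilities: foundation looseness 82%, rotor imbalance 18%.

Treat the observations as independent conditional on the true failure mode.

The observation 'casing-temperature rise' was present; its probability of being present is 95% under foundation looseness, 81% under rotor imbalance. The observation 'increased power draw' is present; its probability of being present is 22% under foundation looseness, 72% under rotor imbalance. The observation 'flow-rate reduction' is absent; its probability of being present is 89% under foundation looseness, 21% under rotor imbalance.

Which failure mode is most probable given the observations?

By Bayes' rule with conditional independence, the unnormalized weight for each hypothesis is prior × ∏ likelihoods (using 1 − P(present | H) for each absent observation):
  foundation looseness: 0.82 × 0.95 × 0.22 × (1 − 0.89) = 0.018852
  rotor imbalance: 0.18 × 0.81 × 0.72 × (1 − 0.21) = 0.082931
The unnormalized weights sum to 0.10178.
P(foundation looseness | evidence) ≈ 0.018852 / 0.10178 ≈ 0.185
P(rotor imbalance | evidence) ≈ 0.082931 / 0.10178 ≈ 0.815
The largest is 0.815, so rotor imbalance is most probable.

rotor imbalance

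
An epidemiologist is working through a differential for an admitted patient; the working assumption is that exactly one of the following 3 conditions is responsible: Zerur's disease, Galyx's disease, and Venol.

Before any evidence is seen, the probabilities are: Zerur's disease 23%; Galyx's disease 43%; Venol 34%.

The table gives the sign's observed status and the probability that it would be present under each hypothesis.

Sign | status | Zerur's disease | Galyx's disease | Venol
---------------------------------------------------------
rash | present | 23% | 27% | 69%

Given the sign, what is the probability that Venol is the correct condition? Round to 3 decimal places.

0.581

For each hypothesis, the unnormalized posterior weight is prior × likelihood:
  Zerur's disease: 0.23 × 0.23 = 0.0529
  Galyx's disease: 0.43 × 0.27 = 0.1161
  Venol: 0.34 × 0.69 = 0.2346
The unnormalized weights sum to 0.4036.
P(Venol | evidence) = 0.2346 / 0.4036 ≈ 0.581.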